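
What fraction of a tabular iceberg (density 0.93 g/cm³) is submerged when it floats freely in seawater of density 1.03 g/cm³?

90.3%

Submerged fraction = ρ_obj/ρ_fluid = 0.93/1.03 = 90.3%.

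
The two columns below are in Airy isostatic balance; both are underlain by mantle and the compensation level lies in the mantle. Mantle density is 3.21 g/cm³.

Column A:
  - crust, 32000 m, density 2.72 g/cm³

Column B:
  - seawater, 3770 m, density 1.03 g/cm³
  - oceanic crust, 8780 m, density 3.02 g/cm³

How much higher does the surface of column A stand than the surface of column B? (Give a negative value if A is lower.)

For any compensation level in the mantle, the mantle terms cancel and isostasy reduces to e = (Σt_A − Σt_B) − (Σ(ρt)_A − Σ(ρt)_B) / ρ_m.
Σt_A = 32000 m; Σt_B = 12550 m; Σ(ρt)_A = 87040; Σ(ρt)_B = 30398.7 (in m·g/cm³).
e = (32000 − 12550) − (87040 − 30398.7) / 3.21 = 1800 m.

1800 m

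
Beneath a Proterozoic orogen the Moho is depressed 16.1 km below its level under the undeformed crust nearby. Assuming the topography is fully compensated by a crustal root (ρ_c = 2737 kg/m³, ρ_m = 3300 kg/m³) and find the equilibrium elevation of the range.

3.31 km

In Airy isostatic equilibrium: ρ_c h = (ρ_m − ρ_c) r.
h = r (ρ_m − ρ_c) / ρ_c = 16.1 km × (3300 − 2737) / 2737 = 3.31 km.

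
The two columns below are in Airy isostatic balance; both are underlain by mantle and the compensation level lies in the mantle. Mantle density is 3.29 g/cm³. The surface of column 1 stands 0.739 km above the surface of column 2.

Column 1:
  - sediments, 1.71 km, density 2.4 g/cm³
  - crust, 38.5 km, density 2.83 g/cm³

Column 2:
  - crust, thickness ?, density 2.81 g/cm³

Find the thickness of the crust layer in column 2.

35 km

Take the compensation level at the base of the deeper column (depth z_c below the surface of column 1) and equate Σ ρ_i t_i down to z_c; mantle fills any gap and the z_c terms cancel.
Column 1: 1.71×2.4 + 38.5×2.83 + (z_c − 40.21)×3.29
Column 2: 0.739×0 + x×2.81 + (z_c − 0.739 − 0 − x)×3.29
The z_c×3.29 term appears on both sides and cancels. Collect the known terms of each column as K = Σ(ρt)_known − 3.29 × (depth of known layers): K_1 = 113.059 − 3.29×40.21 = −19.2319; K_2 = 0 − 3.29×(0.739 + 0) = −2.43131.
Balance: K_1 = K_2 − x×(3.29 − 2.81), so x = (K_2 − K_1)/(3.29 − 2.81) = 16.8006/0.48 = 35 km.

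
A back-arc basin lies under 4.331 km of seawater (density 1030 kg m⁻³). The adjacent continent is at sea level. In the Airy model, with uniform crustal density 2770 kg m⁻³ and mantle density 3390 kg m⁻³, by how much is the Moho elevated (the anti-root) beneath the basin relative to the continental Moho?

Isostatic balance requires: replacing crust with seawater at the top is compensated by replacing crust with mantle at the base: d (ρ_c − ρ_w) = a (ρ_m − ρ_c).
a = d (ρ_c − ρ_w)/(ρ_m − ρ_c) = 4.331 km × 1740/620 = 12.2 km.

12.2 km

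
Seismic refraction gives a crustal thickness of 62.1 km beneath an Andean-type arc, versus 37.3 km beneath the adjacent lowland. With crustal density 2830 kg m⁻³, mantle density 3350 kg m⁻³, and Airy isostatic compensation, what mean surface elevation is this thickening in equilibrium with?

3.85 km

Excess crust Δ = 62.1 km − 37.3 km = 24.8 km, split between elevation h and root r with h + r = Δ.
Airy balance ρ_c h = (ρ_m − ρ_c) r gives r = h ρ_c/(ρ_m − ρ_c), so h (1 + ρ_c/(ρ_m − ρ_c)) = Δ, i.e. h = Δ (ρ_m − ρ_c)/ρ_m.
h = 24.8 km × 520/3350 = 3.85 km.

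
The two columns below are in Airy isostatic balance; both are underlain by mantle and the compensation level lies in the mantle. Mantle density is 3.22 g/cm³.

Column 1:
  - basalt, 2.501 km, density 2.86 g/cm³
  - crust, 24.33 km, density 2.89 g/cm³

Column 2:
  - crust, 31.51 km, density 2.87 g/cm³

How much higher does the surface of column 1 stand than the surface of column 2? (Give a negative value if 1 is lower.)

−0.652 km

For any compensation level in the mantle, the mantle terms cancel and isostasy reduces to e = (Σt_1 − Σt_2) − (Σ(ρt)_1 − Σ(ρt)_2) / ρ_m.
Σt_1 = 26.831 km; Σt_2 = 31.51 km; Σ(ρt)_1 = 77.46656; Σ(ρt)_2 = 90.4337 (in km·g/cm³).
e = (26.831 − 31.51) − (77.46656 − 90.4337) / 3.22 = −0.652 km.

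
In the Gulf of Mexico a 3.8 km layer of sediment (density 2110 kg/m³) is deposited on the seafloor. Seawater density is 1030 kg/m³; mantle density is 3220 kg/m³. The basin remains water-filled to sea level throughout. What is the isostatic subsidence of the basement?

Submarine loading: the sediment displaces seawater, and the subsidence is in turn flooded, so s (ρ_m − ρ_w) = t (ρ_sed − ρ_w).
s = 3.8 km × (2110 − 1030) / (3220 − 1030) = 1.87 km.

1.87 km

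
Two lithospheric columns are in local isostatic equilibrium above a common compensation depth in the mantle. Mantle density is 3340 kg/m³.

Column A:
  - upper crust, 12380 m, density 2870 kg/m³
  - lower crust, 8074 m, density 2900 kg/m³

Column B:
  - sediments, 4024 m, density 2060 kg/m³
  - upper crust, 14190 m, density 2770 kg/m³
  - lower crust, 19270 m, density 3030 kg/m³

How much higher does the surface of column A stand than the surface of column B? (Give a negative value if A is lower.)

−2950 m

For any compensation level in the mantle, the mantle terms cancel and isostasy reduces to e = (Σt_A − Σt_B) − (Σ(ρt)_A − Σ(ρt)_B) / ρ_m.
Σt_A = 20454 m; Σt_B = 37484 m; Σ(ρt)_A = 58945200; Σ(ρt)_B = 105983840 (in m·kg/m³).
e = (20454 − 37484) − (58945200 − 105983840) / 3340 = −2950 m.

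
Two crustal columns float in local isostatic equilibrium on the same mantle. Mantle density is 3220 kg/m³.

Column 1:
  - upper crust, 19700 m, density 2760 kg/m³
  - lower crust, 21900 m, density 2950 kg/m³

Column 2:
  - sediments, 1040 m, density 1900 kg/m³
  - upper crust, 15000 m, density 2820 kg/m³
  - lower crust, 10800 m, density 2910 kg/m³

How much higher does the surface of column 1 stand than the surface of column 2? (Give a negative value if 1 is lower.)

1320 m

For any compensation level in the mantle, the mantle terms cancel and isostasy reduces to e = (Σt_1 − Σt_2) − (Σ(ρt)_1 − Σ(ρt)_2) / ρ_m.
Σt_1 = 41600 m; Σt_2 = 26840 m; Σ(ρt)_1 = 118977000; Σ(ρt)_2 = 75704000 (in m·kg/m³).
e = (41600 − 26840) − (118977000 − 75704000) / 3220 = 1320 m.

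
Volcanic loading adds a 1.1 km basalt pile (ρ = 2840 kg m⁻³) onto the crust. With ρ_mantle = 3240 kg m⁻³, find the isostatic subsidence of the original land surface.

Subaerial loading: s = t ρ_load / ρ_m.
s = 1.1 km × 2840/3240 = 0.964 km.

0.964 km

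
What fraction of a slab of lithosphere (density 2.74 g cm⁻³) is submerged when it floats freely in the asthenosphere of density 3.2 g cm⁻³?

Submerged fraction = ρ_obj/ρ_fluid = 2.74/3.2 = 0.856.

0.856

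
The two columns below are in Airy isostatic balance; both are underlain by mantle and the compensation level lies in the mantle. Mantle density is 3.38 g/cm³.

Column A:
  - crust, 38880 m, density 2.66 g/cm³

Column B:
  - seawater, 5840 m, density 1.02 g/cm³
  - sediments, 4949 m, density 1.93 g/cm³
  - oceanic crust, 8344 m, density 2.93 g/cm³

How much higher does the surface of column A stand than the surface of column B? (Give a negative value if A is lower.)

971 m

For any compensation level in the mantle, the mantle terms cancel and isostasy reduces to e = (Σt_A − Σt_B) − (Σ(ρt)_A − Σ(ρt)_B) / ρ_m.
Σt_A = 38880 m; Σt_B = 19133 m; Σ(ρt)_A = 103420.8; Σ(ρt)_B = 39956.29 (in m·g/cm³).
e = (38880 − 19133) − (103420.8 − 39956.29) / 3.38 = 971 m.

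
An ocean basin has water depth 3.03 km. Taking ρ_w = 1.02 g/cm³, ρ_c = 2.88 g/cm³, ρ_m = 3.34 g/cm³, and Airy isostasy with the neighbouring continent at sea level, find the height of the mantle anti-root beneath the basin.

12.3 km

Equating mass per unit area of the two columns: replacing crust with seawater at the top is compensated by replacing crust with mantle at the base: d (ρ_c − ρ_w) = a (ρ_m − ρ_c).
a = d (ρ_c − ρ_w)/(ρ_m − ρ_c) = 3.03 km × 1.86/0.46 = 12.3 km.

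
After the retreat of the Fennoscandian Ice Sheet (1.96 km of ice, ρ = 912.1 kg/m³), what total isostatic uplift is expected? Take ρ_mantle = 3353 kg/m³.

0.533 km

Removing the load lets mantle flow back in; uplift u satisfies ρ_ice t = ρ_m u.
u = t ρ_ice/ρ_m = 1.96 km × 912.1/3353 = 0.533 km.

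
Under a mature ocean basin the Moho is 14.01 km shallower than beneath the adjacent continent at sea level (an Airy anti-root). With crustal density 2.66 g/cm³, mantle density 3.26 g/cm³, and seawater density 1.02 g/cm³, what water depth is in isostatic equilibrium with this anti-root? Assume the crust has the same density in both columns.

Replacing a thickness d of crust by seawater at the top must be balanced by replacing crust with mantle at the base: d (ρ_c − ρ_w) = a (ρ_m − ρ_c).
d = a (ρ_m − ρ_c)/(ρ_c − ρ_w) = 14.01 km × 0.6/1.64 = 5.13 km.

5.13 km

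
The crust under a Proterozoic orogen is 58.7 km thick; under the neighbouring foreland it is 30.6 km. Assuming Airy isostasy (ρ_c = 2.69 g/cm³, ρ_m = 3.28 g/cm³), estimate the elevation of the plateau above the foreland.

Excess crust Δ = 58.7 km − 30.6 km = 28.1 km, split between elevation h and root r with h + r = Δ.
Airy balance ρ_c h = (ρ_m − ρ_c) r gives r = h ρ_c/(ρ_m − ρ_c), so h (1 + ρ_c/(ρ_m − ρ_c)) = Δ, i.e. h = Δ (ρ_m − ρ_c)/ρ_m.
h = 28.1 km × 0.59/3.28 = 5.05 km.

5.05 km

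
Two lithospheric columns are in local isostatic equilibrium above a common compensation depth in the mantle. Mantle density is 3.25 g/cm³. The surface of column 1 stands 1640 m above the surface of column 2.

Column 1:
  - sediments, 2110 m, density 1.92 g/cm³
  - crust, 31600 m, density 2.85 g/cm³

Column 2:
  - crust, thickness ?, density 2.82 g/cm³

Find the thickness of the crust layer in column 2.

23500 m

Take the compensation level at the base of the deeper column (depth z_c below the surface of column 1) and equate Σ ρ_i t_i down to z_c; mantle fills any gap and the z_c terms cancel.
Column 1: 2110×1.92 + 31600×2.85 + (z_c − 33710)×3.25
Column 2: 1640×0 + x×2.82 + (z_c − 1640 − 0 − x)×3.25
The z_c×3.25 term appears on both sides and cancels. Collect the known terms of each column as K = Σ(ρt)_known − 3.25 × (depth of known layers): K_1 = 94111.2 − 3.25×33710 = −15446.3; K_2 = 0 − 3.25×(1640 + 0) = −5330.
Balance: K_1 = K_2 − x×(3.25 − 2.82), so x = (K_2 − K_1)/(3.25 − 2.82) = 10116.3/0.43 = 23500 m.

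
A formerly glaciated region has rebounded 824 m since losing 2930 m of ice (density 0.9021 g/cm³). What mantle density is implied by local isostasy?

ρ_m = ρ_ice t / u = 0.9021 × 2930 m/824 m = 3.21 g/cm³.

3.21 g/cm³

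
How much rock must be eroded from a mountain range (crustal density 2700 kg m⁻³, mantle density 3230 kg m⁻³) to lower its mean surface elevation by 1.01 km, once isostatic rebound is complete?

6.16 km

Net drop Δ = e − u = e − e ρ_c/ρ_m = e (ρ_m − ρ_c)/ρ_m.
e = Δ ρ_m/(ρ_m − ρ_c) = 1.01 km × 3230/530 = 6.16 km.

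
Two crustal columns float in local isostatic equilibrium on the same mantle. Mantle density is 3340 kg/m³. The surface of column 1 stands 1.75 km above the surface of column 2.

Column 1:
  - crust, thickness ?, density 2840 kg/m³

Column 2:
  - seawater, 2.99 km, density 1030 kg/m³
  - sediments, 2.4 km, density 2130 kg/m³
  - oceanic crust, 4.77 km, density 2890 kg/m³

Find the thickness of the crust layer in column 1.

Take the compensation level at the base of the deeper column (depth z_c below the surface of column 1) and equate Σ ρ_i t_i down to z_c; mantle fills any gap and the z_c terms cancel.
Column 1: x×2840 + (z_c − 0 − x)×3340
Column 2: 1.75×0 + 2.99×1030 + 2.4×2130 + 4.77×2890 + (z_c − 1.75 − 10.16)×3340
The z_c×3340 term appears on both sides and cancels. Collect the known terms of each column as K = Σ(ρt)_known − 3340 × (depth of known layers): K_1 = 0 − 3340×0 = 0; K_2 = 21977 − 3340×(1.75 + 10.16) = −17802.4.
Balance: K_1 − x×(3340 − 2840) = K_2, so x = (K_1 − K_2)/(3340 − 2840) = 17802.4/500 = 35.6 km.

35.6 km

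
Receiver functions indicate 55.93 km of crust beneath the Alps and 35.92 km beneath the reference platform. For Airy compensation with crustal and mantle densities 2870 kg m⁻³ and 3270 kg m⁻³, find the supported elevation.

2.45 km

Excess crust Δ = 55.93 km − 35.92 km = 20.01 km, split between elevation h and root r with h + r = Δ.
Airy balance ρ_c h = (ρ_m − ρ_c) r gives r = h ρ_c/(ρ_m − ρ_c), so h (1 + ρ_c/(ρ_m − ρ_c)) = Δ, i.e. h = Δ (ρ_m − ρ_c)/ρ_m.
h = 20.01 km × 400/3270 = 2.45 km.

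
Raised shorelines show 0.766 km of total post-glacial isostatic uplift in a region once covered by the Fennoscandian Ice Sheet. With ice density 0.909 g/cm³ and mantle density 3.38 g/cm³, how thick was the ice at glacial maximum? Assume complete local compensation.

u = t ρ_ice/ρ_m → t = u ρ_m/ρ_ice = 0.766 km × 3.38/0.909 = 2.85 km.

2.85 km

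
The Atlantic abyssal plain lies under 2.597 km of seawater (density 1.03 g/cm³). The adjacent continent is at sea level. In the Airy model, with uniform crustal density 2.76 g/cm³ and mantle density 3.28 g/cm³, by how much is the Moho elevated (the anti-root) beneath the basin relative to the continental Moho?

8.64 km

Balancing pressure at the compensation depth: replacing crust with seawater at the top is compensated by replacing crust with mantle at the base: d (ρ_c − ρ_w) = a (ρ_m − ρ_c).
a = d (ρ_c − ρ_w)/(ρ_m − ρ_c) = 2.597 km × 1.73/0.52 = 8.64 km.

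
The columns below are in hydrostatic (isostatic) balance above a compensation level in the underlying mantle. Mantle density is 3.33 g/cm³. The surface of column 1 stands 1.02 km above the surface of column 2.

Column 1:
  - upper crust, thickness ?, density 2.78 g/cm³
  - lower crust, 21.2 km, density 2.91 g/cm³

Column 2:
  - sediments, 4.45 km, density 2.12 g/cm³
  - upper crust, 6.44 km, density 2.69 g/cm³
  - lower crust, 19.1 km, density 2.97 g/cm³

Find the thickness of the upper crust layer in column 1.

19.8 km

Take the compensation level at the base of the deeper column (depth z_c below the surface of column 1) and equate Σ ρ_i t_i down to z_c; mantle fills any gap and the z_c terms cancel.
Column 1: x×2.78 + 21.2×2.91 + (z_c − 21.2 − x)×3.33
Column 2: 1.02×0 + 4.45×2.12 + 6.44×2.69 + 19.1×2.97 + (z_c − 1.02 − 29.99)×3.33
The z_c×3.33 term appears on both sides and cancels. Collect the known terms of each column as K = Σ(ρt)_known − 3.33 × (depth of known layers): K_1 = 61.692 − 3.33×21.2 = −8.904; K_2 = 83.4846 − 3.33×(1.02 + 29.99) = −19.7787.
Balance: K_1 − x×(3.33 − 2.78) = K_2, so x = (K_1 − K_2)/(3.33 − 2.78) = 10.8747/0.55 = 19.8 km.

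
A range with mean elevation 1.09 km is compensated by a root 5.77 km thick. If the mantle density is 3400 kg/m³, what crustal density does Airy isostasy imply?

2860 kg/m³

ρ_c h = (ρ_m − ρ_c) r → ρ_c (h + r) = ρ_m r → ρ_c = ρ_m r / (h + r).
ρ_c = 3400 × 5.77 km / (1.09 km + 5.77 km) = 2860 kg/m³.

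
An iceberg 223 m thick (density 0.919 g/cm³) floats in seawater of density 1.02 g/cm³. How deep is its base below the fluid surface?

201 m

Draft d = t ρ_obj/ρ_fluid = 223 m × 0.919/1.02 = 201 m.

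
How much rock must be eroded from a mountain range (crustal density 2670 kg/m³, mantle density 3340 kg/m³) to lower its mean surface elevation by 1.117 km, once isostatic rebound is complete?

Net drop Δ = e − u = e − e ρ_c/ρ_m = e (ρ_m − ρ_c)/ρ_m.
e = Δ ρ_m/(ρ_m − ρ_c) = 1.117 km × 3340/670 = 5.57 km.

5.57 km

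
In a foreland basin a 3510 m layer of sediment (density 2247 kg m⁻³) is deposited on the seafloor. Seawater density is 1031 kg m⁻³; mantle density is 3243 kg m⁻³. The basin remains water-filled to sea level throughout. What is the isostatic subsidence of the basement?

Submarine loading: the sediment displaces seawater, and the subsidence is in turn flooded, so s (ρ_m − ρ_w) = t (ρ_sed − ρ_w).
s = 3510 m × (2247 − 1031) / (3243 − 1031) = 1930 m.

1930 m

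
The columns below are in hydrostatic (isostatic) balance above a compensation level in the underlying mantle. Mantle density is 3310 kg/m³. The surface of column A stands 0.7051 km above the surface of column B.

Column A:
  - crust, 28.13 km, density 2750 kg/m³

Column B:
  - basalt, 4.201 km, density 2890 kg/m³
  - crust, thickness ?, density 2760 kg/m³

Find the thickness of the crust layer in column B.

Take the compensation level at the base of the deeper column (depth z_c below the surface of column A) and equate Σ ρ_i t_i down to z_c; mantle fills any gap and the z_c terms cancel.
Column A: 28.13×2750 + (z_c − 28.13)×3310
Column B: 0.7051×0 + 4.201×2890 + x×2760 + (z_c − 0.7051 − 4.201 − x)×3310
The z_c×3310 term appears on both sides and cancels. Collect the known terms of each column as K = Σ(ρt)_known − 3310 × (depth of known layers): K_A = 77357.5 − 3310×28.13 = −15752.8; K_B = 12140.89 − 3310×(0.7051 + 4.201) = −4098.301.
Balance: K_A = K_B − x×(3310 − 2760), so x = (K_B − K_A)/(3310 − 2760) = 11654.5/550 = 21.2 km.

21.2 km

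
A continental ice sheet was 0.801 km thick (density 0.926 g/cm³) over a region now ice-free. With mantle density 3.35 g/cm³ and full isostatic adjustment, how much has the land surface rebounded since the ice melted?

Removing the load lets mantle flow back in; uplift u satisfies ρ_ice t = ρ_m u.
u = t ρ_ice/ρ_m = 0.801 km × 0.926/3.35 = 0.221 km.

0.221 km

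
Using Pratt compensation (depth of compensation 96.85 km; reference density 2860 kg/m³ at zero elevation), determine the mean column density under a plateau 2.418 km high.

2790 kg/m³

Pratt balance: ρ_ref D = ρ (D + h).
ρ = ρ_ref D/(D + h) = 2860 × 96.85 km/(96.85 km + 2.418 km) = 2790 kg/m³.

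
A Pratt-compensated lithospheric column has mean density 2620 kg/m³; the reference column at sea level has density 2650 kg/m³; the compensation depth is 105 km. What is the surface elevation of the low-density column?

1.2 km

ρ_ref D = ρ (D + h) → h = D (ρ_ref − ρ)/ρ.
h = 105 km × (2650 − 2620)/2620 = 1.2 km.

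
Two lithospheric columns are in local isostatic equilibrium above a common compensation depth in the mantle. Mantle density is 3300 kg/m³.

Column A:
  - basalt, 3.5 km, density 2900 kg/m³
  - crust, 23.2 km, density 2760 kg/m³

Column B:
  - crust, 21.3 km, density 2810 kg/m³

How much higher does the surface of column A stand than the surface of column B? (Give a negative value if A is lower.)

1.06 km

For any compensation level in the mantle, the mantle terms cancel and isostasy reduces to e = (Σt_A − Σt_B) − (Σ(ρt)_A − Σ(ρt)_B) / ρ_m.
Σt_A = 26.7 km; Σt_B = 21.3 km; Σ(ρt)_A = 74182; Σ(ρt)_B = 59853 (in km·kg/m³).
e = (26.7 − 21.3) − (74182 − 59853) / 3300 = 1.06 km.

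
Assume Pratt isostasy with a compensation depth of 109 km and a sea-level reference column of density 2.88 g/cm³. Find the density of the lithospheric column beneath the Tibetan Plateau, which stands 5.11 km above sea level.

2.75 g/cm³

Pratt balance: ρ_ref D = ρ (D + h).
ρ = ρ_ref D/(D + h) = 2.88 × 109 km/(109 km + 5.11 km) = 2.75 g/cm³.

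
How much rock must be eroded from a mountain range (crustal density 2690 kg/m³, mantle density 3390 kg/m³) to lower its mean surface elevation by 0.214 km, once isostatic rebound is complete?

1.04 km

Net drop Δ = e − u = e − e ρ_c/ρ_m = e (ρ_m − ρ_c)/ρ_m.
e = Δ ρ_m/(ρ_m − ρ_c) = 0.214 km × 3390/700 = 1.04 km.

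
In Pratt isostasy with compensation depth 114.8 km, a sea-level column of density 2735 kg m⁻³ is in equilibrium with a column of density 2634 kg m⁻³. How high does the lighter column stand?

ρ_ref D = ρ (D + h) → h = D (ρ_ref − ρ)/ρ.
h = 114.8 km × (2735 − 2634)/2634 = 4.4 km.

4.4 km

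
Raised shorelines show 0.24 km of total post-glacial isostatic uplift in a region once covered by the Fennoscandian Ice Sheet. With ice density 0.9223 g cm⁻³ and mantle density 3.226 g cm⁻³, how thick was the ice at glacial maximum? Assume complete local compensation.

0.839 km

u = t ρ_ice/ρ_m → t = u ρ_m/ρ_ice = 0.24 km × 3.226/0.9223 = 0.839 km.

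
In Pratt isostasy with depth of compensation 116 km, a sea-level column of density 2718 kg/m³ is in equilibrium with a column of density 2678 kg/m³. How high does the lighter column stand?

1.73 km

ρ_ref D = ρ (D + h) → h = D (ρ_ref − ρ)/ρ.
h = 116 km × (2718 − 2678)/2678 = 1.73 km.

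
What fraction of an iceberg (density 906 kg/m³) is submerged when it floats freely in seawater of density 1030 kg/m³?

Submerged fraction = ρ_obj/ρ_fluid = 906/1030 = 0.88.

0.88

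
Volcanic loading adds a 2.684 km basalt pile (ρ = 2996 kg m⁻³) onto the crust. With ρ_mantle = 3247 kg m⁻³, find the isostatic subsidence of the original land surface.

Subaerial loading: s = t ρ_load / ρ_m.
s = 2.684 km × 2996/3247 = 2.48 km.

2.48 km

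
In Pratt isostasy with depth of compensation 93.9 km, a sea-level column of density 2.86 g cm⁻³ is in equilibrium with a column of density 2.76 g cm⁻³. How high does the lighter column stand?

ρ_ref D = ρ (D + h) → h = D (ρ_ref − ρ)/ρ.
h = 93.9 km × (2.86 − 2.76)/2.76 = 3.4 km.

3.4 km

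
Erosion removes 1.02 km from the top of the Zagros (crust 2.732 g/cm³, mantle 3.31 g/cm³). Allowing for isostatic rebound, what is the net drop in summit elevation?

Rebound u = e ρ_c/ρ_m = 1.02 km × 2.732/3.31 = 0.8419 km.
Net surface drop = e − u = 1.02 km − 0.8419 km = e (ρ_m − ρ_c)/ρ_m = 0.178 km.

0.178 km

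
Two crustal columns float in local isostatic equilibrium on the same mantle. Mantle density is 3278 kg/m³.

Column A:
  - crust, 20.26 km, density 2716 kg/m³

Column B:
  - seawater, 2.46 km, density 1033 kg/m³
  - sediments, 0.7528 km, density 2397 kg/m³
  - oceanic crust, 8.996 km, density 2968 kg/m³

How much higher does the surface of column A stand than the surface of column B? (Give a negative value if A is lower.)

For any compensation level in the mantle, the mantle terms cancel and isostasy reduces to e = (Σt_A − Σt_B) − (Σ(ρt)_A − Σ(ρt)_B) / ρ_m.
Σt_A = 20.26 km; Σt_B = 12.2088 km; Σ(ρt)_A = 55026.16; Σ(ρt)_B = 31045.7696 (in km·kg/m³).
e = (20.26 − 12.2088) − (55026.16 − 31045.7696) / 3278 = 0.736 km.

0.736 km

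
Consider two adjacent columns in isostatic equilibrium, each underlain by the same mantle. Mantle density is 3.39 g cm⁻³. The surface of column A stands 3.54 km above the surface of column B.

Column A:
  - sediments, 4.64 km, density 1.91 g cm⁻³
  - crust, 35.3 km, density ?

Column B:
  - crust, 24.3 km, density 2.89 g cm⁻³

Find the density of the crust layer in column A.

2.9 g cm⁻³

Take the compensation level at the base of the deeper column (depth z_c below the surface of column A) and equate Σ ρ_i t_i down to z_c; mantle fills any gap and the z_c terms cancel.
Column A: 4.64×1.91 + 35.3×ρ + (z_c − 39.94)×3.39
Column B: 3.54×0 + 24.3×2.89 + (z_c − 3.54 − 24.3)×3.39
The z_c×3.39 term appears on both sides and cancels. Collect the known terms of each column as K = Σ(ρt)_known − 3.39 × (depth of known layers): K_A = 8.8624 − 3.39×39.94 = −126.5342; K_B = 70.227 − 3.39×(3.54 + 24.3) = −24.1506.
Balance: K_A + 35.3×ρ = K_B, so ρ = (K_B − K_A)/35.3 = 102.384/35.3 = 2.9 g cm⁻³.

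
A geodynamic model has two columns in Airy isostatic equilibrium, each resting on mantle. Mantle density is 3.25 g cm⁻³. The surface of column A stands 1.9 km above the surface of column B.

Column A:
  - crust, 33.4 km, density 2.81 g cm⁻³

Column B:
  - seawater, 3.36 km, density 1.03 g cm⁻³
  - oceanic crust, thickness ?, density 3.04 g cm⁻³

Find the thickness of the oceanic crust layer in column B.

5.06 km

Take the compensation level at the base of the deeper column (depth z_c below the surface of column A) and equate Σ ρ_i t_i down to z_c; mantle fills any gap and the z_c terms cancel.
Column A: 33.4×2.81 + (z_c − 33.4)×3.25
Column B: 1.9×0 + 3.36×1.03 + x×3.04 + (z_c − 1.9 − 3.36 − x)×3.25
The z_c×3.25 term appears on both sides and cancels. Collect the known terms of each column as K = Σ(ρt)_known − 3.25 × (depth of known layers): K_A = 93.854 − 3.25×33.4 = −14.696; K_B = 3.4608 − 3.25×(1.9 + 3.36) = −13.6342.
Balance: K_A = K_B − x×(3.25 − 3.04), so x = (K_B − K_A)/(3.25 − 3.04) = 1.0618/0.21 = 5.06 km.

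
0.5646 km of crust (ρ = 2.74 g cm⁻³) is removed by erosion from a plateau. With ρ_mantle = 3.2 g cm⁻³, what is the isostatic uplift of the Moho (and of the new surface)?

0.483 km

Unloading: uplift u = e ρ_c/ρ_m = 0.5646 km × 2.74/3.2 = 0.483 km.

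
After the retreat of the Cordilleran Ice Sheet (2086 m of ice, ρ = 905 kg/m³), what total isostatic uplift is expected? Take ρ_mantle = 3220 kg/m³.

586 m

Removing the load lets mantle flow back in; uplift u satisfies ρ_ice t = ρ_m u.
u = t ρ_ice/ρ_m = 2086 m × 905/3220 = 586 m.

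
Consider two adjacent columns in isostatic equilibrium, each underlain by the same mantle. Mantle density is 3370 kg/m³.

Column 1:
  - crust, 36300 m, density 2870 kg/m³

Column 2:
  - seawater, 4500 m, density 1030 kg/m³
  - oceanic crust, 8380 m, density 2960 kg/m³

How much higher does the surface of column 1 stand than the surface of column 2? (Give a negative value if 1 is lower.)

For any compensation level in the mantle, the mantle terms cancel and isostasy reduces to e = (Σt_1 − Σt_2) − (Σ(ρt)_1 − Σ(ρt)_2) / ρ_m.
Σt_1 = 36300 m; Σt_2 = 12880 m; Σ(ρt)_1 = 104181000; Σ(ρt)_2 = 29439800 (in m·kg/m³).
e = (36300 − 12880) − (104181000 − 29439800) / 3370 = 1240 m.

1240 m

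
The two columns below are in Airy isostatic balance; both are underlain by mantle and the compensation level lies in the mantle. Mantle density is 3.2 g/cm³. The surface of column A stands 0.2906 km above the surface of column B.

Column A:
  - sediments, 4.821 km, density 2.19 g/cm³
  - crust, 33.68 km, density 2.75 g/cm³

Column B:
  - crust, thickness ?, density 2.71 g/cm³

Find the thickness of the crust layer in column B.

39 km

Take the compensation level at the base of the deeper column (depth z_c below the surface of column A) and equate Σ ρ_i t_i down to z_c; mantle fills any gap and the z_c terms cancel.
Column A: 4.821×2.19 + 33.68×2.75 + (z_c − 38.501)×3.2
Column B: 0.2906×0 + x×2.71 + (z_c − 0.2906 − 0 − x)×3.2
The z_c×3.2 term appears on both sides and cancels. Collect the known terms of each column as K = Σ(ρt)_known − 3.2 × (depth of known layers): K_A = 103.17799 − 3.2×38.501 = −20.02521; K_B = 0 − 3.2×(0.2906 + 0) = −0.92992.
Balance: K_A = K_B − x×(3.2 − 2.71), so x = (K_B − K_A)/(3.2 − 2.71) = 19.0953/0.49 = 39 km.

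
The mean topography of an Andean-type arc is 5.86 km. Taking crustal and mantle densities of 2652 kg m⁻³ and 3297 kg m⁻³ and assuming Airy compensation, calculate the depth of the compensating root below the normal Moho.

Isostatic balance requires: the weight of the topography is balanced by the buoyancy of the root, ρ_c h = (ρ_m − ρ_c) r.
r = h · ρ_c / (ρ_m − ρ_c) = 5.86 km × 2652 / (3297 − 2652) = 24.1 km.

24.1 km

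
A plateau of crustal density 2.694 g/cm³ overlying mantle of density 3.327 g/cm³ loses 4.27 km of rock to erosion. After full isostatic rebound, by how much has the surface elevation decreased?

0.812 km

Rebound u = e ρ_c/ρ_m = 4.27 km × 2.694/3.327 = 3.458 km.
Net surface drop = e − u = 4.27 km − 3.458 km = e (ρ_m − ρ_c)/ρ_m = 0.812 km.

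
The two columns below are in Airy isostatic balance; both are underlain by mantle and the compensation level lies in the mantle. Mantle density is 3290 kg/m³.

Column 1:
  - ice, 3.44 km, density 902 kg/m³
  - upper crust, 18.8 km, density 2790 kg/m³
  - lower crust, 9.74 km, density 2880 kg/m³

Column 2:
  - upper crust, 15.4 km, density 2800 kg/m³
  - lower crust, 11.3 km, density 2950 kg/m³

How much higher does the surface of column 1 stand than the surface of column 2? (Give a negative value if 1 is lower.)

For any compensation level in the mantle, the mantle terms cancel and isostasy reduces to e = (Σt_1 − Σt_2) − (Σ(ρt)_1 − Σ(ρt)_2) / ρ_m.
Σt_1 = 31.98 km; Σt_2 = 26.7 km; Σ(ρt)_1 = 83606.08; Σ(ρt)_2 = 76455 (in km·kg/m³).
e = (31.98 − 26.7) − (83606.08 − 76455) / 3290 = 3.11 km.

3.11 km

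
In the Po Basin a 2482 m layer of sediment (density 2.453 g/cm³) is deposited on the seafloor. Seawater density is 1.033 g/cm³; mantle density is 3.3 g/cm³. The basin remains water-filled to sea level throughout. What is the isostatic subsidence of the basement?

Submarine loading: the sediment displaces seawater, and the subsidence is in turn flooded, so s (ρ_m − ρ_w) = t (ρ_sed − ρ_w).
s = 2482 m × (2.453 − 1.033) / (3.3 − 1.033) = 1550 m.

1550 m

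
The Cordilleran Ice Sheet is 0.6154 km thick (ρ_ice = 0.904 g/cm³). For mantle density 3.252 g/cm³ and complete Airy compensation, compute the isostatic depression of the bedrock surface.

0.171 km

For local isostatic compensation: the ice load ρ_ice t is balanced by mantle displaced below, ρ_m s.
s = t ρ_ice / ρ_m = 0.6154 km × 0.904/3.252 = 0.171 km.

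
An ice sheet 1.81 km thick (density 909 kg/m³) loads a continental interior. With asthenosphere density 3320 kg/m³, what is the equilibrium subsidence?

0.496 km

By Archimedes' principle applied to the lithosphere: the ice load ρ_ice t is balanced by mantle displaced below, ρ_m s.
s = t ρ_ice / ρ_m = 1.81 km × 909/3320 = 0.496 km.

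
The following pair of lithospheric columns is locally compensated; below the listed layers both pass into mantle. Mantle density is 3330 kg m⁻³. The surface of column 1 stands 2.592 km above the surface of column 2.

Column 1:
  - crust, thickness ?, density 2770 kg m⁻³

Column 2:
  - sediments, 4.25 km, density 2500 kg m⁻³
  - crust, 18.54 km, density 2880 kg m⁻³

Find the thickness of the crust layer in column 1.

Take the compensation level at the base of the deeper column (depth z_c below the surface of column 1) and equate Σ ρ_i t_i down to z_c; mantle fills any gap and the z_c terms cancel.
Column 1: x×2770 + (z_c − 0 − x)×3330
Column 2: 2.592×0 + 4.25×2500 + 18.54×2880 + (z_c − 2.592 − 22.79)×3330
The z_c×3330 term appears on both sides and cancels. Collect the known terms of each column as K = Σ(ρt)_known − 3330 × (depth of known layers): K_1 = 0 − 3330×0 = 0; K_2 = 64020.2 − 3330×(2.592 + 22.79) = −20501.86.
Balance: K_1 − x×(3330 − 2770) = K_2, so x = (K_1 − K_2)/(3330 − 2770) = 20501.9/560 = 36.6 km.

36.6 km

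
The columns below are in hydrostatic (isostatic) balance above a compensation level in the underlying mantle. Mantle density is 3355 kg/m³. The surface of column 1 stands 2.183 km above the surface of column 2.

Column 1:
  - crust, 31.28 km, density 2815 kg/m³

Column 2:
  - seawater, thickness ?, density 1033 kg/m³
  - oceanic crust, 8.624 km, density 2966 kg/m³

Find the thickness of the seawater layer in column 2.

2.68 km

Take the compensation level at the base of the deeper column (depth z_c below the surface of column 1) and equate Σ ρ_i t_i down to z_c; mantle fills any gap and the z_c terms cancel.
Column 1: 31.28×2815 + (z_c − 31.28)×3355
Column 2: 2.183×0 + x×1033 + 8.624×2966 + (z_c − 2.183 − 8.624 − x)×3355
The z_c×3355 term appears on both sides and cancels. Collect the known terms of each column as K = Σ(ρt)_known − 3355 × (depth of known layers): K_1 = 88053.2 − 3355×31.28 = −16891.2; K_2 = 25578.784 − 3355×(2.183 + 8.624) = −10678.701.
Balance: K_1 = K_2 − x×(3355 − 1033), so x = (K_2 − K_1)/(3355 − 1033) = 6212.5/2322 = 2.68 km.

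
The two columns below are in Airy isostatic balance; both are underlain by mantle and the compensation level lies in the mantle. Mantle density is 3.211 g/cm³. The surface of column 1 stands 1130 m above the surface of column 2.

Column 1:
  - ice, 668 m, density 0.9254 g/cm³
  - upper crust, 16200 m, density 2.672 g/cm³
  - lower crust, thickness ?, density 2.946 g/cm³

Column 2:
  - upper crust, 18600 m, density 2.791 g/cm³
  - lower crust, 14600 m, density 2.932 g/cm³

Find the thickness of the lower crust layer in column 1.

19800 m

Take the compensation level at the base of the deeper column (depth z_c below the surface of column 1) and equate Σ ρ_i t_i down to z_c; mantle fills any gap and the z_c terms cancel.
Column 1: 668×0.9254 + 16200×2.672 + x×2.946 + (z_c − 16868 − x)×3.211
Column 2: 1130×0 + 18600×2.791 + 14600×2.932 + (z_c − 1130 − 33200)×3.211
The z_c×3.211 term appears on both sides and cancels. Collect the known terms of each column as K = Σ(ρt)_known − 3.211 × (depth of known layers): K_1 = 43904.5672 − 3.211×16868 = −10258.5808; K_2 = 94719.8 − 3.211×(1130 + 33200) = −15513.83.
Balance: K_1 − x×(3.211 − 2.946) = K_2, so x = (K_1 − K_2)/(3.211 − 2.946) = 5255.25/0.265 = 19800 m.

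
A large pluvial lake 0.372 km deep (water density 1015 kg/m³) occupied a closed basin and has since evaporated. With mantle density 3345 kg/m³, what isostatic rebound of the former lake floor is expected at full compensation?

0.113 km

u = d ρ_w/ρ_m = 0.372 km × 1015/3345 = 0.113 km.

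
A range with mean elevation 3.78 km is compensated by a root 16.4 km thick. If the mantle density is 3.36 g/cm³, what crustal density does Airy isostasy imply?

ρ_c h = (ρ_m − ρ_c) r → ρ_c (h + r) = ρ_m r → ρ_c = ρ_m r / (h + r).
ρ_c = 3.36 × 16.4 km / (3.78 km + 16.4 km) = 2.73 g/cm³.

2.73 g/cm³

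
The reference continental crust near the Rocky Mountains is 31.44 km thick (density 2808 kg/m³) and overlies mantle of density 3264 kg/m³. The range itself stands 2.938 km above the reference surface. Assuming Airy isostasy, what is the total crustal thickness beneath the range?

Root depth r = h ρ_c / (ρ_m − ρ_c) = 2.938 km × 2808 / 456 = 18.09 km.
Total thickness = T + h + r = 31.44 km + 2.938 km + 18.09 km = 52.5 km.

52.5 km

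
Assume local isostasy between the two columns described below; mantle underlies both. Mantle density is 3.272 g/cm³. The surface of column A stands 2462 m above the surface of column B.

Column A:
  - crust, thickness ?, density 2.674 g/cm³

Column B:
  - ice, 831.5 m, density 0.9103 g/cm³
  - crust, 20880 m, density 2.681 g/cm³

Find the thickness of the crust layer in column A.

Take the compensation level at the base of the deeper column (depth z_c below the surface of column A) and equate Σ ρ_i t_i down to z_c; mantle fills any gap and the z_c terms cancel.
Column A: x×2.674 + (z_c − 0 − x)×3.272
Column B: 2462×0 + 831.5×0.9103 + 20880×2.681 + (z_c − 2462 − 21711.5)×3.272
The z_c×3.272 term appears on both sides and cancels. Collect the known terms of each column as K = Σ(ρt)_known − 3.272 × (depth of known layers): K_A = 0 − 3.272×0 = 0; K_B = 56736.1945 − 3.272×(2462 + 21711.5) = −22359.4975.
Balance: K_A − x×(3.272 − 2.674) = K_B, so x = (K_A − K_B)/(3.272 − 2.674) = 22359.5/0.598 = 37400 m.

37400 m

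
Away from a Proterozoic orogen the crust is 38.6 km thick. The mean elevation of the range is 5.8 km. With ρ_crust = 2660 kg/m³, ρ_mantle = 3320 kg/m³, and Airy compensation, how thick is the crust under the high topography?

67.8 km

Root depth r = h ρ_c / (ρ_m − ρ_c) = 5.8 km × 2660 / 660 = 23.38 km.
Total thickness = T + h + r = 38.6 km + 5.8 km + 23.38 km = 67.8 km.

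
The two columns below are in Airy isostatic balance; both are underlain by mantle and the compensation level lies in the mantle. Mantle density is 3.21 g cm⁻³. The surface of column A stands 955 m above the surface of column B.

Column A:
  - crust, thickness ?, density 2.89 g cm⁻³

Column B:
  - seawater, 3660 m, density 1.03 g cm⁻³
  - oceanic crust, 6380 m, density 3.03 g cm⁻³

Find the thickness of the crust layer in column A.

38100 m

Take the compensation level at the base of the deeper column (depth z_c below the surface of column A) and equate Σ ρ_i t_i down to z_c; mantle fills any gap and the z_c terms cancel.
Column A: x×2.89 + (z_c − 0 − x)×3.21
Column B: 955×0 + 3660×1.03 + 6380×3.03 + (z_c − 955 − 10040)×3.21
The z_c×3.21 term appears on both sides and cancels. Collect the known terms of each column as K = Σ(ρt)_known − 3.21 × (depth of known layers): K_A = 0 − 3.21×0 = 0; K_B = 23101.2 − 3.21×(955 + 10040) = −12192.75.
Balance: K_A − x×(3.21 − 2.89) = K_B, so x = (K_A − K_B)/(3.21 − 2.89) = 12192.8/0.32 = 38100 m.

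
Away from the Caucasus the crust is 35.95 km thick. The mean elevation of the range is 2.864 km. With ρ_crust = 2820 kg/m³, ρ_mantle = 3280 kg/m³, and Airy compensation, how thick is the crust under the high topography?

Root depth r = h ρ_c / (ρ_m − ρ_c) = 2.864 km × 2820 / 460 = 17.56 km.
Total thickness = T + h + r = 35.95 km + 2.864 km + 17.56 km = 56.4 km.

56.4 km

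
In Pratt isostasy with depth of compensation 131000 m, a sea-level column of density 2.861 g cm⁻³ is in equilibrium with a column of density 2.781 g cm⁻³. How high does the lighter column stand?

3770 m

ρ_ref D = ρ (D + h) → h = D (ρ_ref − ρ)/ρ.
h = 131000 m × (2.861 − 2.781)/2.781 = 3770 m.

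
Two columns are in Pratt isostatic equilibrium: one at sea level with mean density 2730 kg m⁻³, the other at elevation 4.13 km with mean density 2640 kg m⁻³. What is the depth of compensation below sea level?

121 km

ρ_ref D = ρ (D + h) → D (ρ_ref − ρ) = ρ h.
D = ρ h/(ρ_ref − ρ) = 2640 × 4.13 km/(2730 − 2640) = 121 km.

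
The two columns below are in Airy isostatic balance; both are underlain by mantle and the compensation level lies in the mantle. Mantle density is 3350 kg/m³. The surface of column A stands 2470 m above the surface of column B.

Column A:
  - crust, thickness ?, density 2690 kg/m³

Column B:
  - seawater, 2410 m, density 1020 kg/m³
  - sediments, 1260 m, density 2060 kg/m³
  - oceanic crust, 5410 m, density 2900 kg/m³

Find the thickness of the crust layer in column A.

Take the compensation level at the base of the deeper column (depth z_c below the surface of column A) and equate Σ ρ_i t_i down to z_c; mantle fills any gap and the z_c terms cancel.
Column A: x×2690 + (z_c − 0 − x)×3350
Column B: 2470×0 + 2410×1020 + 1260×2060 + 5410×2900 + (z_c − 2470 − 9080)×3350
The z_c×3350 term appears on both sides and cancels. Collect the known terms of each column as K = Σ(ρt)_known − 3350 × (depth of known layers): K_A = 0 − 3350×0 = 0; K_B = 20742800 − 3350×(2470 + 9080) = −17949700.
Balance: K_A − x×(3350 − 2690) = K_B, so x = (K_A − K_B)/(3350 − 2690) = 17949700/660 = 27200 m.

27200 m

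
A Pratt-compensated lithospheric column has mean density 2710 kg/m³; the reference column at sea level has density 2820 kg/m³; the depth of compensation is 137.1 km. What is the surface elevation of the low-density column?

5.56 km

ρ_ref D = ρ (D + h) → h = D (ρ_ref − ρ)/ρ.
h = 137.1 km × (2820 − 2710)/2710 = 5.56 km.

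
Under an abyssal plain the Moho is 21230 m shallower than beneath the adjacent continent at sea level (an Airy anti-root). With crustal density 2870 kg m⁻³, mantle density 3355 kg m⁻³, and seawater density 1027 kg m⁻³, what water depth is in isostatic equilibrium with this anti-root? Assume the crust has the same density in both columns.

Replacing a thickness d of crust by seawater at the top must be balanced by replacing crust with mantle at the base: d (ρ_c − ρ_w) = a (ρ_m − ρ_c).
d = a (ρ_m − ρ_c)/(ρ_c − ρ_w) = 21230 m × 485/1843 = 5590 m.

5590 m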